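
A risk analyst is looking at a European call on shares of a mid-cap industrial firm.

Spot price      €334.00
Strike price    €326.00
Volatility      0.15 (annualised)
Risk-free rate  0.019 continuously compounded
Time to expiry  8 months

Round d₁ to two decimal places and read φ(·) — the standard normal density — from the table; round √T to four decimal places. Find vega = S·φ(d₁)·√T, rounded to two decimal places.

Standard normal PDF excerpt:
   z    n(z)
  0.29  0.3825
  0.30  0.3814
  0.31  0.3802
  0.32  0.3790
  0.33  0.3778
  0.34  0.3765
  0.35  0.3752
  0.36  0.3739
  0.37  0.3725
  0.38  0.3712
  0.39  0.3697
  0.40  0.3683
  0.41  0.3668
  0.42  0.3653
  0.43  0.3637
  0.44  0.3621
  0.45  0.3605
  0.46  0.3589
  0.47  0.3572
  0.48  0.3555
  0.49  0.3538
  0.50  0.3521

101.97

T = 0.6667;  σ√T = 0.1225
d₁ = [ln(334/326) + (0.019 + 0.15²/2)·0.6667] / 0.1225 = [0.0242 + 0.0202] / 0.1225 = 0.3626 ⇒ 0.36
√T = √0.6667 = 0.8165
φ(d₁) = φ(0.36) = 0.3739
vega = S·φ(d₁)·√T = 334·0.3739·0.8165 = 101.9666
(The put has the same vega.)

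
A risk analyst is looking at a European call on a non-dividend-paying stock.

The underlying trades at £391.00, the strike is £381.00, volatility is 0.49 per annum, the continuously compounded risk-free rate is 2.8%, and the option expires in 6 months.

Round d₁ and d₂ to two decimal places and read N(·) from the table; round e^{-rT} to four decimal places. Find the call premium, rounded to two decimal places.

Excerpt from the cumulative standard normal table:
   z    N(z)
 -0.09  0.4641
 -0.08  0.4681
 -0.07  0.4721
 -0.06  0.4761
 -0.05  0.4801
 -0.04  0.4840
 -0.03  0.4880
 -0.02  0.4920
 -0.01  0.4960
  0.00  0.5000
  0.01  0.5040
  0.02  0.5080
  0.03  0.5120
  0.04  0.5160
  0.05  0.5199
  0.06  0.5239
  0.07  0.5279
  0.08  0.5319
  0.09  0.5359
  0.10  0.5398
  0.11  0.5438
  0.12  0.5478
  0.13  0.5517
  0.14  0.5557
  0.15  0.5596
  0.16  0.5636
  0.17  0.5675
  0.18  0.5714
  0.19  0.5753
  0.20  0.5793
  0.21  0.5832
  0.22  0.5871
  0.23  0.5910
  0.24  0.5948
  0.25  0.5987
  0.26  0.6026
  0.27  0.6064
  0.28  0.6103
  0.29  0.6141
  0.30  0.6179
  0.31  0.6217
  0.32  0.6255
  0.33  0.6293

σ√T = 0.49·√0.5 = 0.3465
d₁ = [ln(391/381) + (0.028 + 0.49²/2)·0.5] / 0.3465 = [0.0259 + 0.0740] / 0.3465 = 0.2884 → 0.29
d₂ = d₁ − σ√T = 0.2884 − 0.3465 = -0.0581 → -0.06
e^(−rT) = e^(−0.028·0.5) = 0.9861
C = 391·N(0.29) − 381·0.9861·N(-0.06) = 391·0.6141 − 381·0.9861·0.4761 = 240.1131 − 178.8727 = 61.2404

£61.24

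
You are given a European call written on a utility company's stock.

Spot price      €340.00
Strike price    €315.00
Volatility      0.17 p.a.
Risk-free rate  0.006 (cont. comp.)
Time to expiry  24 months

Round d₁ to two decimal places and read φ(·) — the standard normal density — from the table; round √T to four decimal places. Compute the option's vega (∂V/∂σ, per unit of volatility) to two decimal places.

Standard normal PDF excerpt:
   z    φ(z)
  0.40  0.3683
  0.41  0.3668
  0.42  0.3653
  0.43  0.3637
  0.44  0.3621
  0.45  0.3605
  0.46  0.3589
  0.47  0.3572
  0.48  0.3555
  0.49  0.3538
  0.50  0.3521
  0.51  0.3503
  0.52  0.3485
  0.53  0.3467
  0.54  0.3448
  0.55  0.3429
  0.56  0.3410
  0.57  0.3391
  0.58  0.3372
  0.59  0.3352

σ√T = 0.17·√2 = 0.2404
d₁ = [ln(340/315) + (0.006 + ½·0.17²)·2] / (σ√T) = (0.0764 + 0.0409) / 0.2404 = 0.4878 → 0.49
√T = √2 = 1.4142
φ(d₁) = φ(0.49) = 0.3538
vega = S·φ(d₁)·√T = 340·0.3538·1.4142 = 170.1169

170.12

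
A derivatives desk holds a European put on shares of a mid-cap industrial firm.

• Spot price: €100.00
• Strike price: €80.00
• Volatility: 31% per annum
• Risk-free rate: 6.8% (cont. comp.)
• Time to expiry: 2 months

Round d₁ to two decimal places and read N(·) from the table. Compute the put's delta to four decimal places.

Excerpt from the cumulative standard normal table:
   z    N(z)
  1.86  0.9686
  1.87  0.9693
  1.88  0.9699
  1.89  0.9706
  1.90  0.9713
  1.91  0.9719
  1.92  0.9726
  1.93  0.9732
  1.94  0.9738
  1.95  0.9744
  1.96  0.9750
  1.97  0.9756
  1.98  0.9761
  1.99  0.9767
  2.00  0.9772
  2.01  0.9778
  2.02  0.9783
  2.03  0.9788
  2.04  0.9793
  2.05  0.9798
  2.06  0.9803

-0.0274

σ√T = 0.31 × 0.4082 = 0.1266
ln(S/K) + (r + σ²/2)T = ln(100/80) + (0.068 + 0.31²/2)·0.1667 = 0.2231 + 0.0193 = 0.2425
d₁ = 0.2425 / 0.1266 = 1.9160 ≈ 1.92
N(d₁) = N(1.92) = 0.9726
Δ_put = N(d₁) − 1 = 0.9726 − 1 = -0.0274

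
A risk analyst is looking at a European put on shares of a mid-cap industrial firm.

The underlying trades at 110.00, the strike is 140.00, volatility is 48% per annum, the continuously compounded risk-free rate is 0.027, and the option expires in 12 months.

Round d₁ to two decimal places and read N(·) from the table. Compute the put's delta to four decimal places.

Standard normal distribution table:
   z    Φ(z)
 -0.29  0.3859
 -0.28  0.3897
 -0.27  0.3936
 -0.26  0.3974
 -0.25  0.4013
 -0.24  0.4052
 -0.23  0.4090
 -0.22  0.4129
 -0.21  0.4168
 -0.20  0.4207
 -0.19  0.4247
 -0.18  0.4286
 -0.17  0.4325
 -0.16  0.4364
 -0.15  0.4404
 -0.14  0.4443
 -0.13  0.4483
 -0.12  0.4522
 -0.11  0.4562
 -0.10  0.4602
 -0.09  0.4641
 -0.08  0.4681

σ√T = 0.48·√1 = 0.4800
ln(S/K) + (r + σ²/2)T = ln(110/140) + (0.027 + 0.48²/2)·1 = -0.2412 + 0.1422 = -0.0990
d₁ = -0.0990 / 0.4800 = -0.2062 ≈ -0.21
N(d₁) = N(-0.21) = 0.4168
Δ_put = N(d₁) − 1 = 0.4168 − 1 = -0.5832

-0.5832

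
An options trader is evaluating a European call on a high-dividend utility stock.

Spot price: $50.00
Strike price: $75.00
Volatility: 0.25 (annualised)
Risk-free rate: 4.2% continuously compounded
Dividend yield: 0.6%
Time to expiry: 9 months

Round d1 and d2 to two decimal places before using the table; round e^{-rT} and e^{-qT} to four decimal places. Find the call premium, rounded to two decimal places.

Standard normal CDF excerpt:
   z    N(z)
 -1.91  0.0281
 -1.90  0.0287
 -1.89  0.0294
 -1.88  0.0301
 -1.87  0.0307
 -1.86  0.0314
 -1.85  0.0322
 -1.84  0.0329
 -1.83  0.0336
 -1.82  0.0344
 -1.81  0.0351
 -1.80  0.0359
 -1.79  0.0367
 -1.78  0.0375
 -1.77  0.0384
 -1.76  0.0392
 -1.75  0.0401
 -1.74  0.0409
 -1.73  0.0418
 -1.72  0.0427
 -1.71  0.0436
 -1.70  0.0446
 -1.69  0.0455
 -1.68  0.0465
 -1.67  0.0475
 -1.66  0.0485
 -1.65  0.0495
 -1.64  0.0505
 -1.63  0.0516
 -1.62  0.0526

$0.23

σ√T = 0.25 × 0.8660 = 0.2165
d₁ = [ln(50/75) + (0.042 − 0.006 + 0.25²/2)·0.75] / 0.2165 = [-0.4055 + 0.0504] / 0.2165 = -1.6398 ≈ -1.64
d₂ = d₁ − σ√T = -1.6398 − 0.2165 = -1.8563 ≈ -1.86
e^(−qT) = e^(−0.006·0.75) = 0.9955;  e^(−rT) = e^(−0.042·0.75) = 0.9690
N(d₁) = N(-1.64) = 0.0505;  N(d₂) = N(-1.86) = 0.0314
C = 50·0.9955·0.0505 − 75·0.9690·0.0314 = 2.5136 − 2.2820 = 0.2316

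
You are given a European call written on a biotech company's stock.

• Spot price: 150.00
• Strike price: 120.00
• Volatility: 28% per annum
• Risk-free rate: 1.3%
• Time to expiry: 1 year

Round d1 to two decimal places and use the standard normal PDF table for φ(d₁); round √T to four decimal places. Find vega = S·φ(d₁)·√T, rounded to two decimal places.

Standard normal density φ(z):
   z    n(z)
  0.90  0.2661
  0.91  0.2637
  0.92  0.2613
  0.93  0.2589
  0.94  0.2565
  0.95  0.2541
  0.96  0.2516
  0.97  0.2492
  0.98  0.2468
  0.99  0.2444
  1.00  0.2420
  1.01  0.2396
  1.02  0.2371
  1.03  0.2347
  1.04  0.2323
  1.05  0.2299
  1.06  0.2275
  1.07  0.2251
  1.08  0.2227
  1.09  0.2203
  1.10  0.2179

37.02

T = 1;  σ√T = 0.2800
d₁ = [ln(150/120) + (0.013 + 0.28²/2)·1] / 0.2800 = [0.2231 + 0.0522] / 0.2800 = 0.9834 ≈ 0.98
√T = √1 = 1.0000
φ(d₁) = φ(0.98) = 0.2468
vega = S·φ(d₁)·√T = 150·0.2468·1.0000 = 37.0200
(Vega is the same for a European call and put with the same parameters.)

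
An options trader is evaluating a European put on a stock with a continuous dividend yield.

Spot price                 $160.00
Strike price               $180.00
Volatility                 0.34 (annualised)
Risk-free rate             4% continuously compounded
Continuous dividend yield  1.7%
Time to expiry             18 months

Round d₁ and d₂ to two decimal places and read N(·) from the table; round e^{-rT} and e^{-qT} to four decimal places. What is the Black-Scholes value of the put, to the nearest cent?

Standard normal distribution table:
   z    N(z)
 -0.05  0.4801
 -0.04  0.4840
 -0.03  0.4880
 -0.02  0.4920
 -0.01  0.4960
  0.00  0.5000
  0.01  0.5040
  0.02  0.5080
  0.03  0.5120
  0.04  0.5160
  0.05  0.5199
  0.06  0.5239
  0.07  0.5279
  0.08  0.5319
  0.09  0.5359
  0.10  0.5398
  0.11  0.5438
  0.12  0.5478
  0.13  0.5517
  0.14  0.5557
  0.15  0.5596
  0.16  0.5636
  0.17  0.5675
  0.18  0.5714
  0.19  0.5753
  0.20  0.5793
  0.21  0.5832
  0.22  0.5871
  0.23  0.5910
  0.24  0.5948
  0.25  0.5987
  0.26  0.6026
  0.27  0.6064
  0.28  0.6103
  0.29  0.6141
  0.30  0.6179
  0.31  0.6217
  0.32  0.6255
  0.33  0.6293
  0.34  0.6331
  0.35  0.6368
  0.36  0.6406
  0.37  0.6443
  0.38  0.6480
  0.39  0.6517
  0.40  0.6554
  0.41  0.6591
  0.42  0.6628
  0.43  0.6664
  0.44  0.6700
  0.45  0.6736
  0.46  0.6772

T = 1.5;  σ√T = 0.4164
d₁ = [ln(160/180) + (0.04 − 0.017 + ½·0.34²)·1.5] / (σ√T) = (-0.1178 + 0.1212) / 0.4164 = 0.0082 ≈ 0.01
d₂ = 0.0082 − 0.4164 = -0.4082 ≈ -0.41
exp(−qT) = exp(−0.017·1.5) = 0.9748;  exp(−rT) = exp(−0.04·1.5) = 0.9418
N(−d₂) = N(0.41) = 0.6591;  N(−d₁) = N(-0.01) = 0.4960
P = 180·0.9418·0.6591 − 160·0.9748·0.4960 = 111.7333 − 77.3601 = 34.3731

$34.37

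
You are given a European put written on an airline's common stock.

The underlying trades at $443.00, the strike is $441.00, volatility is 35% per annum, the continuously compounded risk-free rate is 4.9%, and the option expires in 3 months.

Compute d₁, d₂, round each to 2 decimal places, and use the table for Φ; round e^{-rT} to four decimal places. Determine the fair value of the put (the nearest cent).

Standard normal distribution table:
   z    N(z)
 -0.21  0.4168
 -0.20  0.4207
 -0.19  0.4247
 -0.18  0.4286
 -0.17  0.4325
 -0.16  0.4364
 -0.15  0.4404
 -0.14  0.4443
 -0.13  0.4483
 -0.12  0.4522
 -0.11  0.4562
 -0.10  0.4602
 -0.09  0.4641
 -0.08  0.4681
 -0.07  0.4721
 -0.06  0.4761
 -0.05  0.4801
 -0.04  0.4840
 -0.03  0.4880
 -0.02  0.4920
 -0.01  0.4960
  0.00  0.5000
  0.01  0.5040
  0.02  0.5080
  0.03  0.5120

T = 0.25;  σ√T = 0.1750
d₁ = [ln(443/441) + (0.049 + 0.35²/2)·0.25] / 0.1750 = [0.0045 + 0.0276] / 0.1750 = 0.1834 → 0.18
d₂ = d₁ − σ√T = 0.1834 − 0.1750 = 0.0084 → 0.01
e^(−rT) = e^(−0.049·0.25) = 0.9878
P = 441·0.9878·N(-0.01) − 443·N(-0.18) = 441·0.9878·0.4960 − 443·0.4286 = 216.0674 − 189.8698 = 26.1976

$26.20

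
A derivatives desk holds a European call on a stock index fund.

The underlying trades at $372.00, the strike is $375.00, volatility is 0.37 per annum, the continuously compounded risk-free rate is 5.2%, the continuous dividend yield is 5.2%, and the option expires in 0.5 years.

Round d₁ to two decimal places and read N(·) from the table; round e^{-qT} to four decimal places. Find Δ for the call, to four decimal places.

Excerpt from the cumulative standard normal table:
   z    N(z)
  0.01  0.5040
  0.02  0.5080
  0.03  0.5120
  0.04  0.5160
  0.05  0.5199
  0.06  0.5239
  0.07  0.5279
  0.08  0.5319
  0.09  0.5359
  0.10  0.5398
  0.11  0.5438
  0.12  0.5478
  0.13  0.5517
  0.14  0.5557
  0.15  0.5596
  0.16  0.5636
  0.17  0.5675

σ√T = 0.37 × 0.7071 = 0.2616
d₁ = [ln(372/375) + (0.052 − 0.052 + 0.37²/2)·0.5] / 0.2616 = [-0.0080 + 0.0342] / 0.2616 = 0.1001 → 0.10
N(d₁) = N(0.10) = 0.5398
Δ_call = exp(−qT)·N(d₁) = 0.9743·0.5398 = 0.5259

0.5259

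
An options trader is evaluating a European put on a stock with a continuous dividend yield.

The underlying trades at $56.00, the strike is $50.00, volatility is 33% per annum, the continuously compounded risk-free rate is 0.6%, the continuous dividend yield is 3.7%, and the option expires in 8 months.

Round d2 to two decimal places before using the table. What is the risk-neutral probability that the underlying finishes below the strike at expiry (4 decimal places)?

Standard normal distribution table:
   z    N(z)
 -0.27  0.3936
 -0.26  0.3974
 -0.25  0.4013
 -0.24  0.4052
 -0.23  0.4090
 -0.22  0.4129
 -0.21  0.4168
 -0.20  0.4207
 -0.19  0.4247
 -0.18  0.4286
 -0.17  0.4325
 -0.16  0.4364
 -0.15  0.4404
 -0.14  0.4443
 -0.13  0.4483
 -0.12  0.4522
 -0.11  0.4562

0.4168

σ√T = 0.33·√0.6667 = 0.2694
d₁ = [ln(56/50) + (0.006 − 0.037 + ½·0.33²)·0.6667] / (σ√T) = (0.1133 + 0.0156) / 0.2694 = 0.4786 ⇒ 0.48
d₂ = 0.4786 − 0.2694 = 0.2092 ⇒ 0.21
Risk-neutral Pr[S_T < K] = N(−d₂) = N(-0.21) = 0.4168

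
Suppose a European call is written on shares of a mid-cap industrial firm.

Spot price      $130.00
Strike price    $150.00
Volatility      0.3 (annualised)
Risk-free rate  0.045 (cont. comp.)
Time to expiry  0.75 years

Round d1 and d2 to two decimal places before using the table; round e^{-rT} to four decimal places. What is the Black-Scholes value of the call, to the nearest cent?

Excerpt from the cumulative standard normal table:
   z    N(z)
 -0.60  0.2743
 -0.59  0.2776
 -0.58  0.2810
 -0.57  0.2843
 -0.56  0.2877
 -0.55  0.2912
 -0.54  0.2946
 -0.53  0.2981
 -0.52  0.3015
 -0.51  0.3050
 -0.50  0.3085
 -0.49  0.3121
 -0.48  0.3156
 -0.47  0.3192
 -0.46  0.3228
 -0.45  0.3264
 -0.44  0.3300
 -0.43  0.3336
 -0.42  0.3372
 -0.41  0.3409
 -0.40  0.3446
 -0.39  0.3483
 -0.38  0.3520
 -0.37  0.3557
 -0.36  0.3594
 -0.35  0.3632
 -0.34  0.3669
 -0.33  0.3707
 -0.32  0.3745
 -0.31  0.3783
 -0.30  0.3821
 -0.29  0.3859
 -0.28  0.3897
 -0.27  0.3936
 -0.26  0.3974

$7.94

σ√T = 0.3 × 0.8660 = 0.2598
d₁ = [ln(130/150) + (0.045 + ½·0.3²)·0.75] / (σ√T) = (-0.1431 + 0.0675) / 0.2598 = -0.2910 which rounds to -0.29
d₂ = -0.2910 − 0.2598 = -0.5508 which rounds to -0.55
exp(−rT) = exp(−0.045·0.75) = 0.9668
C = 130·N(-0.29) − 150·0.9668·N(-0.55) = 130·0.3859 − 150·0.9668·0.2912 = 50.1670 − 42.2298 = 7.9372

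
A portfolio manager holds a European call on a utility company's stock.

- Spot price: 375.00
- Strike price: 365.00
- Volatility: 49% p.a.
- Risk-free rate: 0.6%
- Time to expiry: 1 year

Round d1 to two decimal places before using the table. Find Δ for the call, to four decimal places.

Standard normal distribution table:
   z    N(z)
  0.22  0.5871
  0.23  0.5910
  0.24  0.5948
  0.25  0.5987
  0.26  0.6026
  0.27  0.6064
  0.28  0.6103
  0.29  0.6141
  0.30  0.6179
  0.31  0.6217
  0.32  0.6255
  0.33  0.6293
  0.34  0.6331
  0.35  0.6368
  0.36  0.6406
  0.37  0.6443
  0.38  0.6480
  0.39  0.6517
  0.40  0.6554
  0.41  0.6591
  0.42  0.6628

0.6217

σ√T = 0.49·√1 = 0.4900
ln(S/K) + (r + σ²/2)T = ln(375/365) + (0.006 + 0.49²/2)·1 = 0.0270 + 0.1260 = 0.1531
d₁ = 0.1531 / 0.4900 = 0.3124 ≈ 0.31
N(d₁) = N(0.31) = 0.6217
Δ_call = N(d₁) = 0.6217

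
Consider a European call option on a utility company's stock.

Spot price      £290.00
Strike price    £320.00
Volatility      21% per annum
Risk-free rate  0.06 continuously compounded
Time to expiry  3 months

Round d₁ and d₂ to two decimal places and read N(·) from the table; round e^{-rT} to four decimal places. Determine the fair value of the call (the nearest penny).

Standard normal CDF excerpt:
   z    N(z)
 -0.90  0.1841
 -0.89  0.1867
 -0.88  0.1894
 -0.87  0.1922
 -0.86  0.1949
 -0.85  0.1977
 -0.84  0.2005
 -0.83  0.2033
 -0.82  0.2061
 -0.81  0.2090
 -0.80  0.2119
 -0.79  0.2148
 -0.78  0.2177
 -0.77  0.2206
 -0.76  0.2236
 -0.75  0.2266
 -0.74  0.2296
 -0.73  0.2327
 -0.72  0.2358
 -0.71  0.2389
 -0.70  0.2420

T = 0.25;  σ√T = 0.1050
ln(S/K) + (r + σ²/2)T = ln(290/320) + (0.06 + 0.21²/2)·0.25 = -0.0984 + 0.0205 = -0.0779
d₁ = -0.0779 / 0.1050 = -0.7422 → -0.74
d₂ = d₁ − σ√T = -0.7422 − 0.1050 = -0.8472 → -0.85
e^(−rT) = e^(−0.06·0.25) = 0.9851
C = 290·N(-0.74) − 320·0.9851·N(-0.85) = 290·0.2296 − 320·0.9851·0.1977 = 66.5840 − 62.3214 = 4.2626

£4.26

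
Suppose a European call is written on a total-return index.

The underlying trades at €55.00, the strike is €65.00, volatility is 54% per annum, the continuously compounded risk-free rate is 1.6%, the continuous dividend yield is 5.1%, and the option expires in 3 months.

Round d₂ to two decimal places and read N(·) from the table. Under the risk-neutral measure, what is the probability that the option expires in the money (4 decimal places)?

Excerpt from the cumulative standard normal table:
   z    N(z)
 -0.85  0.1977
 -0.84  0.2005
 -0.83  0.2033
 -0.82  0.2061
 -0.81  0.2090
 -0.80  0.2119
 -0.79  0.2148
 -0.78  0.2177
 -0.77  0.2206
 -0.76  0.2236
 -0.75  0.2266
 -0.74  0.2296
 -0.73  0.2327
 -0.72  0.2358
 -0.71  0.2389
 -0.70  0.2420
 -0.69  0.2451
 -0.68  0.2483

σ√T = 0.54 × 0.5000 = 0.2700
d₁ = [ln(55/65) + (0.016 − 0.051 + 0.54²/2)·0.25] / 0.2700 = [-0.1671 + 0.0277] / 0.2700 = -0.5161 ≈ -0.52
d₂ = d₁ − σ√T = -0.5161 − 0.2700 = -0.7861 ≈ -0.79
Risk-neutral Pr[S_T > K] = N(d₂) = N(-0.79) = 0.2148

0.2148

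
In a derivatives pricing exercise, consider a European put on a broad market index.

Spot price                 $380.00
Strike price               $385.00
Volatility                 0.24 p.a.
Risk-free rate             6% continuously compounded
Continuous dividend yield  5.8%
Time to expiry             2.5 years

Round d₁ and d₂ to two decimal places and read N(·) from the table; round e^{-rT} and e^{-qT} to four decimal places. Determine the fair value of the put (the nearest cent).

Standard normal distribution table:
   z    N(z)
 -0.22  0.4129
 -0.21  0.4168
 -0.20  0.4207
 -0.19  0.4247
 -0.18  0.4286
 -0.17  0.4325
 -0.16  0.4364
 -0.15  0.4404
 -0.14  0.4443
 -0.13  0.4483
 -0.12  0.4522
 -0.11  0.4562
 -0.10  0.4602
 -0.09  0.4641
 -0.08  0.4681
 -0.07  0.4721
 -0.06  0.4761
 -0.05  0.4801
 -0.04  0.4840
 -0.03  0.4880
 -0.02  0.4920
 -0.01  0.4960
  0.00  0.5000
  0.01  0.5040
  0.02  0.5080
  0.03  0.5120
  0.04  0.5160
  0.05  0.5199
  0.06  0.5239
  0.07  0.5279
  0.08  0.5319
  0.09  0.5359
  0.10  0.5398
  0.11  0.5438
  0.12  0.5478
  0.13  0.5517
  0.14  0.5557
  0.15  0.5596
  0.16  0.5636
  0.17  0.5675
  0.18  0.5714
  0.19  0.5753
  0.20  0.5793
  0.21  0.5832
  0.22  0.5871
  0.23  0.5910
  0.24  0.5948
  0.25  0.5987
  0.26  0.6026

σ√T = 0.24 × 1.5811 = 0.3795
d₁ = [ln(380/385) + (0.06 − 0.058 + 0.24²/2)·2.5] / 0.3795 = [-0.0131 + 0.0770] / 0.3795 = 0.1685 → 0.17
d₂ = d₁ − σ√T = 0.1685 − 0.3795 = -0.2110 → -0.21
exp(−qT) = exp(−0.058·2.5) = 0.8650;  exp(−rT) = exp(−0.06·2.5) = 0.8607
N(−d₂) = N(0.21) = 0.5832;  N(−d₁) = N(-0.17) = 0.4325
P = 385·0.8607·0.5832 − 380·0.8650·0.4325 = 193.2547 − 142.1627 = 51.0919

$51.09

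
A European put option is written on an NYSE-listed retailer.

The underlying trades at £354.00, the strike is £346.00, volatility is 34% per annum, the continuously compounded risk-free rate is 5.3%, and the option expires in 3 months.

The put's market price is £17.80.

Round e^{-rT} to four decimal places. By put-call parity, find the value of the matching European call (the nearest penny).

e^(−rT) = e^(−0.053·0.25) = 0.9868
Put-call parity: C − P = S − K·e^(−rT) = 354 − 346·0.9868 = 354 − 341.4328 = 12.5672
C = P + (C − P) = 17.80 + (12.5672) = 30.3672

£30.37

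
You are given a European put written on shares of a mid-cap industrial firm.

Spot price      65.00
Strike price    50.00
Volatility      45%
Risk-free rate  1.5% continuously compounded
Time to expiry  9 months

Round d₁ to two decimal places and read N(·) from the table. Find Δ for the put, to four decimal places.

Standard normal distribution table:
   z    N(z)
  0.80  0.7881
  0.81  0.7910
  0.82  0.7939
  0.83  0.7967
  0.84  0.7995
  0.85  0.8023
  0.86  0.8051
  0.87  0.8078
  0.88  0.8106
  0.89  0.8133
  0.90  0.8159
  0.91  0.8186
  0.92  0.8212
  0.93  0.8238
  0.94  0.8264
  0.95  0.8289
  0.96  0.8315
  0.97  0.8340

σ√T = 0.45 × 0.8660 = 0.3897
d₁ = [ln(65/50) + (0.015 + 0.45²/2)·0.75] / 0.3897 = [0.2624 + 0.0872] / 0.3897 = 0.8970 ≈ 0.90
N(d₁) = N(0.90) = 0.8159
Δ_put = N(d₁) − 1 = 0.8159 − 1 = -0.1841

-0.1841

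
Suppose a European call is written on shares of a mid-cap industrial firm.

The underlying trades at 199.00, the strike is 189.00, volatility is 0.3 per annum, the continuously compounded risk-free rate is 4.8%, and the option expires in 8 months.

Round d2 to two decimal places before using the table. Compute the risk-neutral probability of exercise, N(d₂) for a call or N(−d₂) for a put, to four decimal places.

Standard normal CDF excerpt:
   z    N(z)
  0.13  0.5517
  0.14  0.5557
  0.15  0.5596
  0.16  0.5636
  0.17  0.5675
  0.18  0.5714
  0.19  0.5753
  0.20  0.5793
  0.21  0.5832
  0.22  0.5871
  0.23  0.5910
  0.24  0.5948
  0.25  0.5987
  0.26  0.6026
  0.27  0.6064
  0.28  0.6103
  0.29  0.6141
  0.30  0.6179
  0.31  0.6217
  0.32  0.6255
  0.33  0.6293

T = 0.6667;  σ√T = 0.2449
d₁ = [ln(199/189) + (0.048 + 0.3²/2)·0.6667] / 0.2449 = [0.0516 + 0.0620] / 0.2449 = 0.4636 ≈ 0.46
d₂ = d₁ − σ√T = 0.4636 − 0.2449 = 0.2186 ≈ 0.22
Risk-neutral Pr[S_T > K] = N(d₂) = N(0.22) = 0.5871

0.5871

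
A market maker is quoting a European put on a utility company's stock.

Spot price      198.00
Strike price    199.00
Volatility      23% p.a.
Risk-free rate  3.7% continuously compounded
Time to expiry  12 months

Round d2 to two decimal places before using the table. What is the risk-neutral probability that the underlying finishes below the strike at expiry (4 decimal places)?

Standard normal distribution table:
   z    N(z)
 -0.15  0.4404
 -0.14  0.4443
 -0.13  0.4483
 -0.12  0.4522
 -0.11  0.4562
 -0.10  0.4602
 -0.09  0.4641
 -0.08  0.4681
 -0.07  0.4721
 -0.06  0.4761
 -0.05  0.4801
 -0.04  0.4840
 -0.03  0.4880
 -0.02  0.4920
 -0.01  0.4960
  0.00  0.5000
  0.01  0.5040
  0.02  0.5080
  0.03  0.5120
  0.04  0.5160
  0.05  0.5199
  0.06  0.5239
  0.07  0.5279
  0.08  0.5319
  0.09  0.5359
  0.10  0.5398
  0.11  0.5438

0.4920

T = 1;  σ√T = 0.2300
ln(S/K) + (r + σ²/2)T = ln(198/199) + (0.037 + 0.23²/2)·1 = -0.0050 + 0.0635 = 0.0584
d₁ = 0.0584 / 0.2300 = 0.2540 ⇒ 0.25
d₂ = d₁ − σ√T = 0.2540 − 0.2300 = 0.0240 ⇒ 0.02
Risk-neutral Pr[S_T < K] = N(−d₂) = N(-0.02) = 0.4920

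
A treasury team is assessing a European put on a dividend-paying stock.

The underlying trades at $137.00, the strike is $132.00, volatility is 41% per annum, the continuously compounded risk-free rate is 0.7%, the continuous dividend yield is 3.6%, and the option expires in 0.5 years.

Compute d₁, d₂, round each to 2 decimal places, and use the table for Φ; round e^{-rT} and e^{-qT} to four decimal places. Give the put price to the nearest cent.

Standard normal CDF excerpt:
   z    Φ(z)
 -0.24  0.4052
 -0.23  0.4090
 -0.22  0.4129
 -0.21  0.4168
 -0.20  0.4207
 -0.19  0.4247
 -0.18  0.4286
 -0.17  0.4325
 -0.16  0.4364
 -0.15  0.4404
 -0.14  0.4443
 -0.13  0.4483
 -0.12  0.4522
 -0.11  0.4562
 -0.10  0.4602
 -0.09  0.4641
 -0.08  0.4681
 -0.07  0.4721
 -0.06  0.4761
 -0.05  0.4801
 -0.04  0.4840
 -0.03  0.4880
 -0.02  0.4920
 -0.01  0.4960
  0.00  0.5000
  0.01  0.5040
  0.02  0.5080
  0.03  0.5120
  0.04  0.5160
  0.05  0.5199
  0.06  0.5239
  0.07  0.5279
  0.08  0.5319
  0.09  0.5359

$13.88

σ√T = 0.41·√0.5 = 0.2899
d₁ = [ln(137/132) + (0.007 − 0.036 + 0.41²/2)·0.5] / 0.2899 = [0.0372 + 0.0275] / 0.2899 = 0.2232 ⇒ 0.22
d₂ = d₁ − σ√T = 0.2232 − 0.2899 = -0.0667 ⇒ -0.07
e^(−qT) = e^(−0.036·0.5) = 0.9822;  e^(−rT) = e^(−0.007·0.5) = 0.9965
N(−d₂) = N(0.07) = 0.5279;  N(−d₁) = N(-0.22) = 0.4129
P = 132·0.9965·0.5279 − 137·0.9822·0.4129 = 69.4389 − 55.5604 = 13.8785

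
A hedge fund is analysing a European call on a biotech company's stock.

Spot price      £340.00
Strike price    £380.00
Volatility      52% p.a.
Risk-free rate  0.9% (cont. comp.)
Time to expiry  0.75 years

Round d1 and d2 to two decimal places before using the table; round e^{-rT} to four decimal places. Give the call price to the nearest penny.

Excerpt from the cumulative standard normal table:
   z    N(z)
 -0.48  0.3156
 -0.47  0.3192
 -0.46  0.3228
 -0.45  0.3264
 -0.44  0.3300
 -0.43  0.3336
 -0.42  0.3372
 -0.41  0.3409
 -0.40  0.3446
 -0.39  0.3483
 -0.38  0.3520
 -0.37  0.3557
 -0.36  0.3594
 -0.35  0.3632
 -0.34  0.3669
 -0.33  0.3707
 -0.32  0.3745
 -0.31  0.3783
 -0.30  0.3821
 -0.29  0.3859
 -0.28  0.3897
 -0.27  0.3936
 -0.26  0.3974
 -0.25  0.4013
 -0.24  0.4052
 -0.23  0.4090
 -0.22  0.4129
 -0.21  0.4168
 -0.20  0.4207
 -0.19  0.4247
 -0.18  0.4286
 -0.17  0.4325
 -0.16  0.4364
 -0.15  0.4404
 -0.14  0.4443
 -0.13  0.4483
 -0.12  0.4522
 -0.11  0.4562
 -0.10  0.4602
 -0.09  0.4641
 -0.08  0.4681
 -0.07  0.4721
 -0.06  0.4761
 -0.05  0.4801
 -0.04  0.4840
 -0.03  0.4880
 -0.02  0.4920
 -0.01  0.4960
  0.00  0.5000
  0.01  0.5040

£46.80

σ√T = 0.52·√0.75 = 0.4503
d₁ = [ln(340/380) + (0.009 + ½·0.52²)·0.75] / (σ√T) = (-0.1112 + 0.1082) / 0.4503 = -0.0068 → -0.01
d₂ = -0.0068 − 0.4503 = -0.4572 → -0.46
e^(−rT) = e^(−0.009·0.75) = 0.9933
N(d₁) = N(-0.01) = 0.4960;  N(d₂) = N(-0.46) = 0.3228
C = 340·0.4960 − 380·0.9933·0.3228 = 168.6400 − 121.8422 = 46.7978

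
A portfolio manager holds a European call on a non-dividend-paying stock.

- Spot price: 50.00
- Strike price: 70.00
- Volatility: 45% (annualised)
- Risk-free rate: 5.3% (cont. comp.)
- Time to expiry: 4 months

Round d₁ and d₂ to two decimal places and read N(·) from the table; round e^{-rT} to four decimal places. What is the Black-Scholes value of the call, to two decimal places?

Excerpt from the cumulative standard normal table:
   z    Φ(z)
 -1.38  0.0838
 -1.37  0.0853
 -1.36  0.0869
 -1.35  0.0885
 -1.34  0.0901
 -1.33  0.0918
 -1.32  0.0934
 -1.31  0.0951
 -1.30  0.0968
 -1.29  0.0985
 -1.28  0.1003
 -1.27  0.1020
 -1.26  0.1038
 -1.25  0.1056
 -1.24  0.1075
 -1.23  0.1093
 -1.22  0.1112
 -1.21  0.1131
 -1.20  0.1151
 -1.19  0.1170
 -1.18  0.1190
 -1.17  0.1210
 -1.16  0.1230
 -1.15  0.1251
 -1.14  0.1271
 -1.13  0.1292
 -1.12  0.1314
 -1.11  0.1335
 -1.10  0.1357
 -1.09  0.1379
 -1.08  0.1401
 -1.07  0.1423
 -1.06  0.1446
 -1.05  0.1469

σ√T = 0.45 × 0.5774 = 0.2598
ln(S/K) + (r + σ²/2)T = ln(50/70) + (0.053 + 0.45²/2)·0.3333 = -0.3365 + 0.0514 = -0.2851
d₁ = -0.2851 / 0.2598 = -1.0972 → -1.10
d₂ = d₁ − σ√T = -1.0972 − 0.2598 = -1.3570 → -1.36
e^(−rT) = e^(−0.053·0.3333) = 0.9825
N(d₁) = N(-1.10) = 0.1357;  N(d₂) = N(-1.36) = 0.0869
C = 50·0.1357 − 70·0.9825·0.0869 = 6.7850 − 5.9765 = 0.8085

0.81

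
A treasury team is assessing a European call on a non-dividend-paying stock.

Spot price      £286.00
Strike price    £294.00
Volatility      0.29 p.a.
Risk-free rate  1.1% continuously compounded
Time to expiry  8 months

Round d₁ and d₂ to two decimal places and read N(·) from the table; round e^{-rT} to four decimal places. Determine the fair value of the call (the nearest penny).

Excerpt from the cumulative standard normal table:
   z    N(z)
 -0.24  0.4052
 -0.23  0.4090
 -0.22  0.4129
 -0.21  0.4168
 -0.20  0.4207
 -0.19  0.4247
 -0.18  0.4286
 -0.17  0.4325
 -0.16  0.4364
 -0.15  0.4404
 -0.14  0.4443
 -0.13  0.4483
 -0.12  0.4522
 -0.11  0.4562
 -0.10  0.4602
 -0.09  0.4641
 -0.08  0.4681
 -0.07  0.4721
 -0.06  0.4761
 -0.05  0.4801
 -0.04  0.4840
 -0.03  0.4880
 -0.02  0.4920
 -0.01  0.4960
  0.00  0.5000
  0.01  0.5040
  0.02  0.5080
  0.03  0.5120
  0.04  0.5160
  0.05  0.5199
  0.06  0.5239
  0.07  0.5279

σ√T = 0.29 × 0.8165 = 0.2368
d₁ = [ln(286/294) + (0.011 + ½·0.29²)·0.6667] / (σ√T) = (-0.0276 + 0.0354) / 0.2368 = 0.0329 which rounds to 0.03
d₂ = 0.0329 − 0.2368 = -0.2039 which rounds to -0.20
exp(−rT) = exp(−0.011·0.6667) = 0.9927
N(d₁) = N(0.03) = 0.5120;  N(d₂) = N(-0.20) = 0.4207
C = 286·0.5120 − 294·0.9927·0.4207 = 146.4320 − 122.7829 = 23.6491

£23.65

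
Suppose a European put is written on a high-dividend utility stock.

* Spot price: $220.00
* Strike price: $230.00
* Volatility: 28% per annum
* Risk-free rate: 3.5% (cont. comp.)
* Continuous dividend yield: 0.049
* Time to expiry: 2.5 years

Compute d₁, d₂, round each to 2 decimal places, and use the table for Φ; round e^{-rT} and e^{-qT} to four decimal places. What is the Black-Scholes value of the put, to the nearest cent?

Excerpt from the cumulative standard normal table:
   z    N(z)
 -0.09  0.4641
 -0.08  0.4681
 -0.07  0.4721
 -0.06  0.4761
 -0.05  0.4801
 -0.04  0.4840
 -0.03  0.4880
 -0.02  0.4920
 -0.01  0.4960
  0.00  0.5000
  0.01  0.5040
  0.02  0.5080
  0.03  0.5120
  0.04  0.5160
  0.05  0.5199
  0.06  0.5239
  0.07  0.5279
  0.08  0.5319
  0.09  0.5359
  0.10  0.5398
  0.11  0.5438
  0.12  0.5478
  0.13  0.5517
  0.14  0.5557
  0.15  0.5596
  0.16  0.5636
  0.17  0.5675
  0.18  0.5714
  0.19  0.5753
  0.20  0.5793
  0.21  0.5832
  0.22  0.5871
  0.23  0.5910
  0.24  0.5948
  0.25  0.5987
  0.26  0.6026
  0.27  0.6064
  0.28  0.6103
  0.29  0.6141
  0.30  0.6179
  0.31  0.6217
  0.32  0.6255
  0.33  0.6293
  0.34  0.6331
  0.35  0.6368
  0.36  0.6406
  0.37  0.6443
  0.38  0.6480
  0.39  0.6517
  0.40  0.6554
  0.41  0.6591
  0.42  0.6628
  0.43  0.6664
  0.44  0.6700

$43.91

σ√T = 0.28 × 1.5811 = 0.4427
d₁ = [ln(220/230) + (0.035 − 0.049 + 0.28²/2)·2.5] / 0.4427 = [-0.0445 + 0.0630] / 0.4427 = 0.0419 which rounds to 0.04
d₂ = d₁ − σ√T = 0.0419 − 0.4427 = -0.4008 which rounds to -0.40
exp(−qT) = exp(−0.049·2.5) = 0.8847;  exp(−rT) = exp(−0.035·2.5) = 0.9162
P = 230·0.9162·N(0.40) − 220·0.8847·N(-0.04) = 230·0.9162·0.6554 − 220·0.8847·0.4840 = 138.1098 − 94.2029 = 43.9070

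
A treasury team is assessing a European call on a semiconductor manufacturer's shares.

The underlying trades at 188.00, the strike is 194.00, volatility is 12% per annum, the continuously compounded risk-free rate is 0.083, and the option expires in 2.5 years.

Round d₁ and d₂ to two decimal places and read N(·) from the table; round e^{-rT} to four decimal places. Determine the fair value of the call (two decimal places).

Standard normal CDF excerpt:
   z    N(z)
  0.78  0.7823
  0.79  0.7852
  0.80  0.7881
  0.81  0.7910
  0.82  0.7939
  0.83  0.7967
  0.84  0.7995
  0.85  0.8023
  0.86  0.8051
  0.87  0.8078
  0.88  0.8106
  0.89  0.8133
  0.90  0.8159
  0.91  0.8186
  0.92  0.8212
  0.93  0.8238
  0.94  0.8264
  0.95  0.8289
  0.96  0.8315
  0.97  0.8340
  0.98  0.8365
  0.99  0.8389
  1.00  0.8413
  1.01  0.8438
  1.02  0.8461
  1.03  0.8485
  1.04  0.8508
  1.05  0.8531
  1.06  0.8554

σ√T = 0.12 × 1.5811 = 0.1897
ln(S/K) + (r + σ²/2)T = ln(188/194) + (0.083 + 0.12²/2)·2.5 = -0.0314 + 0.2255 = 0.1941
d₁ = 0.1941 / 0.1897 = 1.0229 ⇒ 1.02
d₂ = d₁ − σ√T = 1.0229 − 0.1897 = 0.8332 ⇒ 0.83
e^(−rT) = e^(−0.083·2.5) = 0.8126
C = 188·N(1.02) − 194·0.8126·N(0.83) = 188·0.8461 − 194·0.8126·0.7967 = 159.0668 − 125.5953 = 33.4715

33.47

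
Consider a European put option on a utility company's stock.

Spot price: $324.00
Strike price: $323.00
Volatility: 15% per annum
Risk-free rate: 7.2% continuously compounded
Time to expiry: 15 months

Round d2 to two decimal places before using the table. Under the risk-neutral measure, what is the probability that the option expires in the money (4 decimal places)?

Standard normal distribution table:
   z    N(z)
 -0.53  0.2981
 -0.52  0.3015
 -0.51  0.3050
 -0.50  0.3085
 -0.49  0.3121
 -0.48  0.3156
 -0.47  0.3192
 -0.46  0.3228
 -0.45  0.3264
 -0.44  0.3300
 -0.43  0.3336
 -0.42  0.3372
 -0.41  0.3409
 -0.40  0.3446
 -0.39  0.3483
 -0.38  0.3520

σ√T = 0.15 × 1.1180 = 0.1677
d₁ = [ln(324/323) + (0.072 + ½·0.15²)·1.25] / (σ√T) = (0.0031 + 0.1041) / 0.1677 = 0.6389 ⇒ 0.64
d₂ = 0.6389 − 0.1677 = 0.4712 ⇒ 0.47
Pr(exercise) under Q = N(−d₂) = N(-0.47) = 0.3192

0.3192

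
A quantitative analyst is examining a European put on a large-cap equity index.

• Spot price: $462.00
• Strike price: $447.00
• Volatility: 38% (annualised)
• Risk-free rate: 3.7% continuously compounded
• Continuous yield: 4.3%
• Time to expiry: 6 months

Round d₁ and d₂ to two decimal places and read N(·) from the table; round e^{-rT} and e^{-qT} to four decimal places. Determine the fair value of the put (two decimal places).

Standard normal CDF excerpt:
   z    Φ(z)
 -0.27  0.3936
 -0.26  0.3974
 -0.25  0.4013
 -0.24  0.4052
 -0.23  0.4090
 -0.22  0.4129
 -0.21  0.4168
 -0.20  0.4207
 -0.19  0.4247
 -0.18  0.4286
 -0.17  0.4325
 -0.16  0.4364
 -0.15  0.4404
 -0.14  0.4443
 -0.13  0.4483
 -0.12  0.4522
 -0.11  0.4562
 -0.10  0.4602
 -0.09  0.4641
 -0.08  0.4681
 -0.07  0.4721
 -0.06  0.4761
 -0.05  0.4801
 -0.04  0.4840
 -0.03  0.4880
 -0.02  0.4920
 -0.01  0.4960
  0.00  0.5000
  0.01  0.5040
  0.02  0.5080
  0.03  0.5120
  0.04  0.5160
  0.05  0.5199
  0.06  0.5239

$41.47

σ√T = 0.38 × 0.7071 = 0.2687
d₁ = [ln(462/447) + (0.037 − 0.043 + 0.38²/2)·0.5] / 0.2687 = [0.0330 + 0.0331] / 0.2687 = 0.2460 ≈ 0.25
d₂ = d₁ − σ√T = 0.2460 − 0.2687 = -0.0227 ≈ -0.02
exp(−qT) = exp(−0.043·0.5) = 0.9787;  exp(−rT) = exp(−0.037·0.5) = 0.9817
N(−d₂) = N(0.02) = 0.5080;  N(−d₁) = N(-0.25) = 0.4013
P = 447·0.9817·0.5080 − 462·0.9787·0.4013 = 222.9205 − 181.4516 = 41.4689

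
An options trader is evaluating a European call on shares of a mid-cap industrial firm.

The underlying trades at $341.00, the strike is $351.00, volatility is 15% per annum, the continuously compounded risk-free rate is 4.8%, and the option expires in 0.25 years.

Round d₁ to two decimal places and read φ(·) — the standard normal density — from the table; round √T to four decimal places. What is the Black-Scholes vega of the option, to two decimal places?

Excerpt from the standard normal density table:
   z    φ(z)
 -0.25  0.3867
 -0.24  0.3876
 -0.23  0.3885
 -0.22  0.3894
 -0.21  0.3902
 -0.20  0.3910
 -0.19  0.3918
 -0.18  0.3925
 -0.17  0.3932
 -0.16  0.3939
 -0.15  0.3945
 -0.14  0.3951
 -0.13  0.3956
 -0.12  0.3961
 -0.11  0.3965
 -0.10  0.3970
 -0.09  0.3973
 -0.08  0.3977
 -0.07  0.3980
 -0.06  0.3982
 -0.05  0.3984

T = 0.25;  σ√T = 0.0750
d₁ = [ln(341/351) + (0.048 + ½·0.15²)·0.25] / (σ√T) = (-0.0289 + 0.0148) / 0.0750 = -0.1879 → -0.19
√T = √0.25 = 0.5000
φ(d₁) = φ(-0.19) = 0.3918
vega = S·φ(d₁)·√T = 341·0.3918·0.5000 = 66.8019
(The put has the same vega.)

66.80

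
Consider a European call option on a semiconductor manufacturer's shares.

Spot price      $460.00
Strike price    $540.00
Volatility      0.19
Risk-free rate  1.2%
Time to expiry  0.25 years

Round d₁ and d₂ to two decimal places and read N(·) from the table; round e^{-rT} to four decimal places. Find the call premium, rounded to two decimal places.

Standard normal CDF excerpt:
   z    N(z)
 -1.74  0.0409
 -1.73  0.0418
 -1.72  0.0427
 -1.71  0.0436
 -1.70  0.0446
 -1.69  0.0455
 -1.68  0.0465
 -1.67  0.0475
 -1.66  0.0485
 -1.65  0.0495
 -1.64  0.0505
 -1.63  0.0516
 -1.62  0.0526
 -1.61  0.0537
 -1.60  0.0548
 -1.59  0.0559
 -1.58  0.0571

$0.69

σ√T = 0.19 × 0.5000 = 0.0950
d₁ = [ln(460/540) + (0.012 + 0.19²/2)·0.25] / 0.0950 = [-0.1603 + 0.0075] / 0.0950 = -1.6087 ⇒ -1.61
d₂ = d₁ − σ√T = -1.6087 − 0.0950 = -1.7037 ⇒ -1.70
exp(−rT) = exp(−0.012·0.25) = 0.9970
N(d₁) = N(-1.61) = 0.0537;  N(d₂) = N(-1.70) = 0.0446
C = 460·0.0537 − 540·0.9970·0.0446 = 24.7020 − 24.0117 = 0.6903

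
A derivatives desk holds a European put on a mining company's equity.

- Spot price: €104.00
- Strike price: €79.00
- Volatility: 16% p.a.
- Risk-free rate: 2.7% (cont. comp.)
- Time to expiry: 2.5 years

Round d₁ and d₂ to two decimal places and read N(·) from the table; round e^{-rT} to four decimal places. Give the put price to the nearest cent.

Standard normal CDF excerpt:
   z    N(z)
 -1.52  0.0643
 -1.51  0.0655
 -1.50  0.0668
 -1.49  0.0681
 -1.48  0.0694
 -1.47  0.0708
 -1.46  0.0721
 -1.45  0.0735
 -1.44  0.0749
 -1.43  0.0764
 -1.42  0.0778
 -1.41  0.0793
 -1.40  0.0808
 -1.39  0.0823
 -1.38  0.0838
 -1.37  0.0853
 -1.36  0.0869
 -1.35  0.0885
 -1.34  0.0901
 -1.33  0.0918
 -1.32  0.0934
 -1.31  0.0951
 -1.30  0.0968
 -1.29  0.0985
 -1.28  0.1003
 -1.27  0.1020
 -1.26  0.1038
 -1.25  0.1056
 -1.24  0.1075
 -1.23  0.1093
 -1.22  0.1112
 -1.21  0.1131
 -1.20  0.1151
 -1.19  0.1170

T = 2.5;  σ√T = 0.2530
d₁ = [ln(104/79) + (0.027 + 0.16²/2)·2.5] / 0.2530 = [0.2749 + 0.0995] / 0.2530 = 1.4801 → 1.48
d₂ = d₁ − σ√T = 1.4801 − 0.2530 = 1.2271 → 1.23
exp(−rT) = exp(−0.027·2.5) = 0.9347
P = 79·0.9347·N(-1.23) − 104·N(-1.48) = 79·0.9347·0.1093 − 104·0.0694 = 8.0709 − 7.2176 = 0.8533

€0.85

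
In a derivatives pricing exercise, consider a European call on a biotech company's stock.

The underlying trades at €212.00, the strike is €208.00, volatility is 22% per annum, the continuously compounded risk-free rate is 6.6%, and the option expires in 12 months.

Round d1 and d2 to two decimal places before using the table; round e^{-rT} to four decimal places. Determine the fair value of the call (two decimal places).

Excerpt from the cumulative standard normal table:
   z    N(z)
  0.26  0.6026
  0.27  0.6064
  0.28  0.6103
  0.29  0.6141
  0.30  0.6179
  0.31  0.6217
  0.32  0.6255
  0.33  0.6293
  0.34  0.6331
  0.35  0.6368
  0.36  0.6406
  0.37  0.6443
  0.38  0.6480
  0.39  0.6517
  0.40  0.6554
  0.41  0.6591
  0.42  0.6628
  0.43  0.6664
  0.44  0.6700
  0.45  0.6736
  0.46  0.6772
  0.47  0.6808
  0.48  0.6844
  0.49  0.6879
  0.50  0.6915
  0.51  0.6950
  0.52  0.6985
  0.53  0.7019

σ√T = 0.22·√1 = 0.2200
ln(S/K) + (r + σ²/2)T = ln(212/208) + (0.066 + 0.22²/2)·1 = 0.0190 + 0.0902 = 0.1092
d₁ = 0.1092 / 0.2200 = 0.4966 which rounds to 0.50
d₂ = d₁ − σ√T = 0.4966 − 0.2200 = 0.2766 which rounds to 0.28
exp(−rT) = exp(−0.066·1) = 0.9361
C = 212·N(0.50) − 208·0.9361·N(0.28) = 212·0.6915 − 208·0.9361·0.6103 = 146.5980 − 118.8308 = 27.7672

€27.77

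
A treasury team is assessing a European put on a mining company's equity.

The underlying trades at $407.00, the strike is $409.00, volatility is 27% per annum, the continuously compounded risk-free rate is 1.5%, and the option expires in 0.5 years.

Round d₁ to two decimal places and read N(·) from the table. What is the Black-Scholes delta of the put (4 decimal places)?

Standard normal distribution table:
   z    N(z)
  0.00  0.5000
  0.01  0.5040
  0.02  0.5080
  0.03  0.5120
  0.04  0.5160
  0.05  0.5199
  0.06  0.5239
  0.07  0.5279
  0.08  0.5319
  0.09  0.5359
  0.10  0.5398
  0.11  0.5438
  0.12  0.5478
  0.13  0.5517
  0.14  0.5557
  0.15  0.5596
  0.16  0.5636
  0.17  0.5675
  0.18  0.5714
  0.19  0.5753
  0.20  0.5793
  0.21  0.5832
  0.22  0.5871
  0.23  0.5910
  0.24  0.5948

-0.4562

σ√T = 0.27·√0.5 = 0.1909
ln(S/K) + (r + σ²/2)T = ln(407/409) + (0.015 + 0.27²/2)·0.5 = -0.0049 + 0.0257 = 0.0208
d₁ = 0.0208 / 0.1909 = 0.1091 ≈ 0.11
N(d₁) = N(0.11) = 0.5438
Δ_put = N(d₁) − 1 = 0.5438 − 1 = -0.4562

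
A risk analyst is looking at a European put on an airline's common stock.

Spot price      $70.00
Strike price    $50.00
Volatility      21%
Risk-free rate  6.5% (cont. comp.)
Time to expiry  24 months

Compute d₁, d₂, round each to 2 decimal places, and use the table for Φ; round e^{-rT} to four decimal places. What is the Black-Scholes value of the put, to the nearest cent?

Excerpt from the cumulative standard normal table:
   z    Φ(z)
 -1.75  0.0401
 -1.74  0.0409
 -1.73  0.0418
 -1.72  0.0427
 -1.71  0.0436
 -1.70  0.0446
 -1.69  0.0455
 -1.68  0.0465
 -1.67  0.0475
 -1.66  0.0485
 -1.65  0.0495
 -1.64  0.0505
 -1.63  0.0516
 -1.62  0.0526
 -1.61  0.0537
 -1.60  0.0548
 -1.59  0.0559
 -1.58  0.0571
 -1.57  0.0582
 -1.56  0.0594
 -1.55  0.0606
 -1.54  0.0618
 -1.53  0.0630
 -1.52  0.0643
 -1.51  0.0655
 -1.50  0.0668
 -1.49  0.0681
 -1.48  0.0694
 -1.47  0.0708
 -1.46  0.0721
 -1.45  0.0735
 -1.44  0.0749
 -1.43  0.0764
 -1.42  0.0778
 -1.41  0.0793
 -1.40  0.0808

σ√T = 0.21·√2 = 0.2970
d₁ = [ln(70/50) + (0.065 + ½·0.21²)·2] / (σ√T) = (0.3365 + 0.1741) / 0.2970 = 1.7192 ≈ 1.72
d₂ = 1.7192 − 0.2970 = 1.4222 ≈ 1.42
exp(−rT) = exp(−0.065·2) = 0.8781
N(−d₂) = N(-1.42) = 0.0778;  N(−d₁) = N(-1.72) = 0.0427
P = 50·0.8781·0.0778 − 70·0.0427 = 3.4158 − 2.9890 = 0.4268

$0.43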